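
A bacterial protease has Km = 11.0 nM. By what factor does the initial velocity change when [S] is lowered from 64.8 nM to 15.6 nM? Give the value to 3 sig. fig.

0.686

Since Vmax cancels, v₂/v₁ = [S]₂(Km+[S]₁) / [S]₁(Km+[S]₂).
= 15.6×(11.0+64.8) / (64.8×(11.0+15.6)) = 1182/1724 = 0.686.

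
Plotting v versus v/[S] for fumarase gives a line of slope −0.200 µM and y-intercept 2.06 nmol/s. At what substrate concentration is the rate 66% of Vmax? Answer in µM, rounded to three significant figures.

0.388 µM

The Eadie–Hofstee slope gives Km = 0.200 µM (slope = −Km).
v/Vmax = [S]/(Km+[S]) = 0.66 ⇒ [S] = Km·0.66/(1−0.66) = 0.200 × 1.941 = 0.388 µM.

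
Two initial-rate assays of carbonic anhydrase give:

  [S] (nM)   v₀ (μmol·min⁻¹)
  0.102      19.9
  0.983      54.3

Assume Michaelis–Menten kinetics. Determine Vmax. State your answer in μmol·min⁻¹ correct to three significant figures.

From v = Vmax[S]/(Km+[S]), each point gives Vmax = v(Km+[S])/[S].
Equating: 19.9(Km+0.102)/0.102 = 54.3(Km+0.983)/0.983.
195.1·Km + 19.9 = 55.24·Km + 54.3, so (195.1 − 55.24)·Km = 54.3 − 19.9.
Km = 34.40/139.9 = 0.246 nM; then Vmax = 19.9(0.246+0.102)/0.102 = 67.9 μmol·min⁻¹.

67.9 μmol·min⁻¹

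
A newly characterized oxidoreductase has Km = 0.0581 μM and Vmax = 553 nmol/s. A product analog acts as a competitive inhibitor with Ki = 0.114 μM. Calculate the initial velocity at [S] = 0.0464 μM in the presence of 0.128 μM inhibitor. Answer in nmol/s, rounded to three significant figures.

α = 1 + [I]/Ki = 1 + 0.128/0.114 = 2.123.
For a competitive inhibitor, Vmax is unchanged and the apparent Km becomes α·Km: Km,app = 0.123 μM, Vmax,app = 553 nmol/s.
v = Vmax,app·[S]/(Km,app + [S]) = 553 × 0.0464/(0.123 + 0.0464) = 151 nmol/s.

151 nmol/s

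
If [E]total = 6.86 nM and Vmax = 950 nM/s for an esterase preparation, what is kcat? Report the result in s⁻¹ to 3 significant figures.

138 s⁻¹

kcat = Vmax/[E]total = 950 nM/s / 6.86 nM = 138 s⁻¹.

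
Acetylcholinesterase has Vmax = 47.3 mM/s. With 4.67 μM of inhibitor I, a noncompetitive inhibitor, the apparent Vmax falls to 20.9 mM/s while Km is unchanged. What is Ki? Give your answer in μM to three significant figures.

3.70 μM

Noncompetitive: Vmax,app = Vmax/α with α = 1 + [I]/Ki.
α = Vmax/Vmax,app = 47.3/20.9 = 2.263.
Since α = 1 + [I]/Ki, [I]/Ki = 2.263 − 1 = 1.263 and Ki = 4.67/1.263 = 3.70 μM.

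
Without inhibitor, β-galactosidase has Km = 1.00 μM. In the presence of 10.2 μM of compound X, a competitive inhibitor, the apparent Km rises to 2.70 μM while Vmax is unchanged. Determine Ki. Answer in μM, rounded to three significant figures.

Competitive: Km,app = α·Km with α = 1 + [I]/Ki.
α = Km,app/Km = 2.70/1.00 = 2.700.
Since α = 1 + [I]/Ki, [I]/Ki = 2.700 − 1 = 1.700 and Ki = 10.2/1.700 = 6.00 μM.

6.00 μM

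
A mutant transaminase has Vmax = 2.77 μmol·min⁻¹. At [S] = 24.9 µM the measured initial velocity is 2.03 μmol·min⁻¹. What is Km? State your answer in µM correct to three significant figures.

9.08 µM

From v = Vmax[S]/(Km+[S]), Km = [S](Vmax − v)/v.
Km = 24.9 × (2.77 − 2.03) / 2.03 = 18.43/2.03 = 9.08 µM.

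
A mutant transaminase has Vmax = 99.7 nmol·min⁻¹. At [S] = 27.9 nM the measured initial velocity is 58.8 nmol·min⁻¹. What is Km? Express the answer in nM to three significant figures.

19.4 nM

From v = Vmax[S]/(Km+[S]), Km = [S](Vmax − v)/v.
Km = 27.9 × (99.7 − 58.8) / 58.8 = 1141/58.8 = 19.4 nM.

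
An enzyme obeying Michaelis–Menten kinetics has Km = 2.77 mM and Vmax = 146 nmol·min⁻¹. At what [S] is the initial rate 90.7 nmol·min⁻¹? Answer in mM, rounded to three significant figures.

4.54 mM

The required fractional saturation is v/Vmax = 90.7/146 = 0.6212.
Then [S]/(Km+[S]) = 0.6212 ⇒ [S] = 2.77 × 0.6212/(1 − 0.6212) = 4.54 mM.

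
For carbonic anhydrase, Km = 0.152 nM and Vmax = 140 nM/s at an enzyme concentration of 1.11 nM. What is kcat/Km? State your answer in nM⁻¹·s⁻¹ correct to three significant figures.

kcat = Vmax/[E]total = 140/1.11 = 126 s⁻¹.
kcat/Km = 126/0.152 = 830 nM⁻¹·s⁻¹.

830 nM⁻¹·s⁻¹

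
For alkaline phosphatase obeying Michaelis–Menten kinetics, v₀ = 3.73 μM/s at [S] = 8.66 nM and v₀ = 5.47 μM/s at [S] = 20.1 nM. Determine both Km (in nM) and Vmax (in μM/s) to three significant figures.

Km = 11.0 nM; Vmax = 8.46 μM/s

In reciprocal form, 1/v = (Km/Vmax)·(1/[S]) + 1/Vmax. The two points give (1/[S], 1/v) = (0.1155, 0.2681) and (0.04975, 0.1828).
Slope = (0.2681 − 0.1828)/(0.1155 − 0.04975) = 1.298; intercept = 0.2681 − 1.298×0.1155 = 0.1183.
Vmax = 1/intercept = 8.46 μM/s; Km = slope × Vmax = 1.298 × 8.46 = 11.0 nM.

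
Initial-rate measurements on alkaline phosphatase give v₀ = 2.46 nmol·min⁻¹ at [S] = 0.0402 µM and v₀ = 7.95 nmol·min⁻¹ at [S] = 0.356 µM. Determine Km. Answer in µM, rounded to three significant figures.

From v = Vmax[S]/(Km+[S]), each point gives Vmax = v(Km+[S])/[S].
Equating: 2.46(Km+0.0402)/0.0402 = 7.95(Km+0.356)/0.356.
61.19·Km + 2.46 = 22.33·Km + 7.95, so (61.19 − 22.33)·Km = 7.95 − 2.46.
Km = 5.490/38.86 = 0.141 µM; then Vmax = 2.46(0.141+0.0402)/0.0402 = 11.1 nmol·min⁻¹.

0.141 µM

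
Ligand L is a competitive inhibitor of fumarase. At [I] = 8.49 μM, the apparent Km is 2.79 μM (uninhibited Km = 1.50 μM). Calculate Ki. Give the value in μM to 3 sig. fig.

Competitive: Km,app = α·Km with α = 1 + [I]/Ki.
α = Km,app/Km = 2.79/1.50 = 1.860.
Ki = [I]/(α − 1) = 8.49/0.8600 = 9.87 μM.

9.87 μM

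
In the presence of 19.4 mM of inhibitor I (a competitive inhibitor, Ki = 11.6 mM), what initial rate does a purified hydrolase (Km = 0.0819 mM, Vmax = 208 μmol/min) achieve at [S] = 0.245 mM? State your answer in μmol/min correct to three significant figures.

110 μmol/min

With α = 1 + [I]/Ki = 1 + 19.4/11.6 = 2.672, the competitive rate law is v = Vmax[S] / (αKm + [S]).
v = 208×0.245 / (2.672×0.0819 + 0.245) = 50.96/0.4639 = 110 μmol/min.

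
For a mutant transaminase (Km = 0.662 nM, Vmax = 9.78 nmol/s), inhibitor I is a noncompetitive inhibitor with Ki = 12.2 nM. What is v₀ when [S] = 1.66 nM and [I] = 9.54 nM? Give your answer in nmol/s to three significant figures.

With α = 1 + [I]/Ki = 1 + 9.54/12.2 = 1.782, the noncompetitive rate law is v = (Vmax/α)·[S] / (Km + [S]).
v = (9.78/1.782)×1.66 / (0.662 + 1.66) = 9.111/2.322 = 3.92 nmol/s.

3.92 nmol/s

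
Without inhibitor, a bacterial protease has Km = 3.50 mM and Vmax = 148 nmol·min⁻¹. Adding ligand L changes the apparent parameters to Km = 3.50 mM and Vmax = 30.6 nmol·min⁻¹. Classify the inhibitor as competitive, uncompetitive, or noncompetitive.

Vmax decreases (148 → 30.6 nmol·min⁻¹) while Km is unchanged — pure noncompetitive inhibition.

noncompetitive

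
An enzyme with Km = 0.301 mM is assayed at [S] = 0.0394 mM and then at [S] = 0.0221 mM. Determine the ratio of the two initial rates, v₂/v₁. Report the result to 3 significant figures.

The fractional saturations are [S]/(Km+[S]) = 0.0394/0.3404 = 0.1157 and 0.0221/0.3231 = 0.06840.
v₂/v₁ is just their ratio: 0.06840/0.1157 = 0.591.

0.591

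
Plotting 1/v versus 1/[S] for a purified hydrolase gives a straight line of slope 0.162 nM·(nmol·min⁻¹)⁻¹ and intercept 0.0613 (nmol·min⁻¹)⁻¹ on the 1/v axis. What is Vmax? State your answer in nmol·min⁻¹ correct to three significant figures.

The y-intercept of a Lineweaver–Burk plot equals 1/Vmax, so Vmax = 1/0.0613 = 16.3 nmol·min⁻¹.

16.3 nmol·min⁻¹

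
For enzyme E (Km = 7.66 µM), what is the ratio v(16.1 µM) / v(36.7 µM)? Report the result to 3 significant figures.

Since Vmax cancels, v₂/v₁ = [S]₂(Km+[S]₁) / [S]₁(Km+[S]₂).
= 16.1×(7.66+36.7) / (36.7×(7.66+16.1)) = 714.2/872.0 = 0.819.

0.819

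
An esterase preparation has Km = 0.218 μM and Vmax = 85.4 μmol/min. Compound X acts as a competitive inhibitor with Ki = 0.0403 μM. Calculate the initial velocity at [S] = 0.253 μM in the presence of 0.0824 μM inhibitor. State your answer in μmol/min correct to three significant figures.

α = 1 + [I]/Ki = 1 + 0.0824/0.0403 = 3.045.
For a competitive inhibitor, Vmax is unchanged and the apparent Km becomes α·Km: Km,app = 0.664 μM, Vmax,app = 85.4 μmol/min.
v = Vmax,app·[S]/(Km,app + [S]) = 85.4 × 0.253/(0.664 + 0.253) = 23.6 μmol/min.

23.6 μmol/min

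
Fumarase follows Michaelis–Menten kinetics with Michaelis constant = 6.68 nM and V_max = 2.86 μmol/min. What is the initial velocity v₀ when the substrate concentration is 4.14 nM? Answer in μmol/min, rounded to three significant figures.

1.09 μmol/min

[S]/(Km+[S]) = 4.14/10.82 = 0.3826, the fractional saturation.
v = 0.3826 × Vmax = 0.3826 × 2.86 = 1.09 μmol/min.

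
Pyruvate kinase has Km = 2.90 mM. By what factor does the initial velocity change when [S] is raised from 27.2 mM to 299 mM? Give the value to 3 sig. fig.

Since Vmax cancels, v₂/v₁ = [S]₂(Km+[S]₁) / [S]₁(Km+[S]₂).
= 299×(2.90+27.2) / (27.2×(2.90+299)) = 9000/8212 = 1.10.

1.10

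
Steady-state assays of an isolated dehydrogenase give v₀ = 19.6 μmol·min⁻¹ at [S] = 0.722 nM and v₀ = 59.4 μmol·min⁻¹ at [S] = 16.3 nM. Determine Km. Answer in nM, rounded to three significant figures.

1.69 nM

In reciprocal form, 1/v = (Km/Vmax)·(1/[S]) + 1/Vmax. The two points give (1/[S], 1/v) = (1.385, 0.05102) and (0.06135, 0.01684).
Slope = (0.05102 − 0.01684)/(1.385 − 0.06135) = 0.02583; intercept = 0.05102 − 0.02583×1.385 = 0.01525.
Vmax = 1/intercept = 65.6 μmol·min⁻¹; Km = slope × Vmax = 0.02583 × 65.6 = 1.69 nM.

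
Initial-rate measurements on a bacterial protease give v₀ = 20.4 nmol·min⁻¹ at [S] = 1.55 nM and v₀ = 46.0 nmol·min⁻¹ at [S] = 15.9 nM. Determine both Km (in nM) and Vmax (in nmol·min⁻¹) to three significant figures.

In reciprocal form, 1/v = (Km/Vmax)·(1/[S]) + 1/Vmax. The two points give (1/[S], 1/v) = (0.6452, 0.04902) and (0.06289, 0.02174).
Slope = (0.04902 − 0.02174)/(0.6452 − 0.06289) = 0.04685; intercept = 0.04902 − 0.04685×0.6452 = 0.01879.
Vmax = 1/intercept = 53.2 nmol·min⁻¹; Km = slope × Vmax = 0.04685 × 53.2 = 2.49 nM.

Km = 2.49 nM; Vmax = 53.2 nmol·min⁻¹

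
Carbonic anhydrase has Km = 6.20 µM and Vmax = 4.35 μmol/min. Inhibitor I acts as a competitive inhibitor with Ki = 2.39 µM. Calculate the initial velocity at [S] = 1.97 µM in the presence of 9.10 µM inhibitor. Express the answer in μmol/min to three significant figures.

α = 1 + [I]/Ki = 1 + 9.10/2.39 = 4.808.
For a competitive inhibitor, Vmax is unchanged and the apparent Km becomes α·Km: Km,app = 29.8 µM, Vmax,app = 4.35 μmol/min.
v = Vmax,app·[S]/(Km,app + [S]) = 4.35 × 1.97/(29.8 + 1.97) = 0.270 μmol/min.

0.270 μmol/min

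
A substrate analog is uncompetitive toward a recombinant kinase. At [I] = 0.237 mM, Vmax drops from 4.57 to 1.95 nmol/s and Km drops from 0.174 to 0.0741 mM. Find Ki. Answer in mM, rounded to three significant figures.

0.176 mM

Uncompetitive: Vmax,app = Vmax/α (and Km,app = Km/α) with α = 1 + [I]/Ki.
α = Vmax/Vmax,app = 4.57/1.95 = 2.344.
Since α = 1 + [I]/Ki, [I]/Ki = 2.344 − 1 = 1.344 and Ki = 0.237/1.344 = 0.176 mM.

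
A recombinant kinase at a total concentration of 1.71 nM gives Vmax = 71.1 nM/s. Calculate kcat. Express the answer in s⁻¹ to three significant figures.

kcat = Vmax/[E]total = 71.1 nM/s / 1.71 nM = 41.6 s⁻¹.

41.6 s⁻¹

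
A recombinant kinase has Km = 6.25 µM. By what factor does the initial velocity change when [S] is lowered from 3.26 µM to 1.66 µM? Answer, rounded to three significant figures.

0.612

The fractional saturations are [S]/(Km+[S]) = 3.26/9.510 = 0.3428 and 1.66/7.910 = 0.2099.
v₂/v₁ is just their ratio: 0.2099/0.3428 = 0.612.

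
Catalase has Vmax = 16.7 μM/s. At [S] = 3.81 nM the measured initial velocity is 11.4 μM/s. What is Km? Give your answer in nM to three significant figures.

v/Vmax = 11.4/16.7 = 0.6826 = [S]/(Km+[S]).
So Km + [S] = [S]/0.6826 = 5.581 nM, giving Km = 5.581 − 3.81 = 1.77 nM.

1.77 nM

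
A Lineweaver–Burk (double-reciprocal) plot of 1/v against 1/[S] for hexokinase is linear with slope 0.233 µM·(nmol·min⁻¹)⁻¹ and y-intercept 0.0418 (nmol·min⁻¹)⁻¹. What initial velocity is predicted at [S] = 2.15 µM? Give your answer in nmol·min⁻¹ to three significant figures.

The y-intercept is 1/Vmax, so Vmax = 1/0.0418 = 23.9 nmol·min⁻¹.
The slope is Km/Vmax, so Km = 0.233 × 23.9 = 5.57 µM.
Then v = 23.9 × 2.15/(5.57 + 2.15) = 6.66 nmol·min⁻¹.

6.66 nmol·min⁻¹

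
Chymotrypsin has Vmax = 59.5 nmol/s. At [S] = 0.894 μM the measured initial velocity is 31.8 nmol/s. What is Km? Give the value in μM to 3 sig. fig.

0.779 μM

From v = Vmax[S]/(Km+[S]), Km = [S](Vmax − v)/v.
Km = 0.894 × (59.5 − 31.8) / 31.8 = 24.76/31.8 = 0.779 μM.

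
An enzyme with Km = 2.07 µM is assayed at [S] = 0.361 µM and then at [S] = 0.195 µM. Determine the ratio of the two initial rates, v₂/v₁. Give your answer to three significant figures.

Since Vmax cancels, v₂/v₁ = [S]₂(Km+[S]₁) / [S]₁(Km+[S]₂).
= 0.195×(2.07+0.361) / (0.361×(2.07+0.195)) = 0.4740/0.8177 = 0.580.

0.580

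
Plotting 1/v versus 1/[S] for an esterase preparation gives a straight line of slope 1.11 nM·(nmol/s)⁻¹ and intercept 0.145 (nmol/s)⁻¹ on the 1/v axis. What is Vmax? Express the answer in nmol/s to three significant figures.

6.90 nmol/s

The y-intercept of a Lineweaver–Burk plot equals 1/Vmax, so Vmax = 1/0.145 = 6.90 nmol/s.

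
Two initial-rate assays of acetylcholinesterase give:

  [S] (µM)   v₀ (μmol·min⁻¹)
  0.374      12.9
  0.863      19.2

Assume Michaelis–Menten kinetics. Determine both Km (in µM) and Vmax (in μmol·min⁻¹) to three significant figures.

Km = 0.515 µM; Vmax = 30.6 μmol·min⁻¹

In reciprocal form, 1/v = (Km/Vmax)·(1/[S]) + 1/Vmax. The two points give (1/[S], 1/v) = (2.674, 0.07752) and (1.159, 0.05208).
Slope = (0.07752 − 0.05208)/(2.674 − 1.159) = 0.01679; intercept = 0.07752 − 0.01679×2.674 = 0.03263.
Vmax = 1/intercept = 30.6 μmol·min⁻¹; Km = slope × Vmax = 0.01679 × 30.6 = 0.515 µM.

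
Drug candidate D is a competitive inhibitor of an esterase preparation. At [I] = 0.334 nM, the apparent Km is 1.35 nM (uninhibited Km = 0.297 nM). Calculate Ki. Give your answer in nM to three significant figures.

0.0942 nM

Competitive: Km,app = α·Km with α = 1 + [I]/Ki.
α = Km,app/Km = 1.35/0.297 = 4.545.
Since α = 1 + [I]/Ki, [I]/Ki = 4.545 − 1 = 3.545 and Ki = 0.334/3.545 = 0.0942 nM.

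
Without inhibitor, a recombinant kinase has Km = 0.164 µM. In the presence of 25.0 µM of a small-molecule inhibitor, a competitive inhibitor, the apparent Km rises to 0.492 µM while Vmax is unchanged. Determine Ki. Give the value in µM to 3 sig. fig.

12.5 µM

Competitive: Km,app = α·Km with α = 1 + [I]/Ki.
α = Km,app/Km = 0.492/0.164 = 3.000.
Ki = [I]/(α − 1) = 25.0/2.000 = 12.5 µM.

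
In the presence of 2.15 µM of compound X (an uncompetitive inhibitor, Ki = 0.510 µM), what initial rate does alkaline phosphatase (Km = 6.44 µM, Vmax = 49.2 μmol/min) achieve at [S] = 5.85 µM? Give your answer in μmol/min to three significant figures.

With α = 1 + [I]/Ki = 1 + 2.15/0.510 = 5.216, the uncompetitive rate law is v = (Vmax/α)·[S] / (Km/α + [S]).
v = (49.2/5.216)×5.85 / (6.44/5.216 + 5.85) = 55.18/7.085 = 7.79 μmol/min.

7.79 μmol/min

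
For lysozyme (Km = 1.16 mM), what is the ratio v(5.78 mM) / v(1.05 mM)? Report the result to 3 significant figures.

The fractional saturations are [S]/(Km+[S]) = 1.05/2.210 = 0.4751 and 5.78/6.940 = 0.8329.
v₂/v₁ is just their ratio: 0.8329/0.4751 = 1.75.

1.75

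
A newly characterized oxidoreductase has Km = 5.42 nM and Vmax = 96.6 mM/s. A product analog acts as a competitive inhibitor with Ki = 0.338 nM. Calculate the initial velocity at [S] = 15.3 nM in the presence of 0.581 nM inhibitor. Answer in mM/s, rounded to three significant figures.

49.2 mM/s

α = 1 + [I]/Ki = 1 + 0.581/0.338 = 2.719.
For a competitive inhibitor, Vmax is unchanged and the apparent Km becomes α·Km: Km,app = 14.7 nM, Vmax,app = 96.6 mM/s.
v = Vmax,app·[S]/(Km,app + [S]) = 96.6 × 15.3/(14.7 + 15.3) = 49.2 mM/s.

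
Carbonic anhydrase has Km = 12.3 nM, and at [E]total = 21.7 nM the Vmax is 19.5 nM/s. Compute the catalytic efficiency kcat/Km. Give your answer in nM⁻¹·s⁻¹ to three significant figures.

kcat = Vmax/[E]total = 19.5/21.7 = 0.899 s⁻¹.
kcat/Km = 0.899/12.3 = 0.0731 nM⁻¹·s⁻¹.

0.0731 nM⁻¹·s⁻¹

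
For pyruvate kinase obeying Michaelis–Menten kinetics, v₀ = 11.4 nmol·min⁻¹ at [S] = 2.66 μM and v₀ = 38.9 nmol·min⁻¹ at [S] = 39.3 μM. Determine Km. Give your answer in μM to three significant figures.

In reciprocal form, 1/v = (Km/Vmax)·(1/[S]) + 1/Vmax. The two points give (1/[S], 1/v) = (0.3759, 0.08772) and (0.02545, 0.02571).
Slope = (0.08772 − 0.02571)/(0.3759 − 0.02545) = 0.1769; intercept = 0.08772 − 0.1769×0.3759 = 0.02120.
Vmax = 1/intercept = 47.2 nmol·min⁻¹; Km = slope × Vmax = 0.1769 × 47.2 = 8.34 μM.

8.34 μM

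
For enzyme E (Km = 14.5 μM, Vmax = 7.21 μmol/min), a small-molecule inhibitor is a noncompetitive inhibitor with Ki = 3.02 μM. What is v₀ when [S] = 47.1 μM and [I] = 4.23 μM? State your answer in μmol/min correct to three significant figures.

α = 1 + [I]/Ki = 1 + 4.23/3.02 = 2.401.
For a noncompetitive inhibitor, Vmax is reduced to Vmax/α while Km is unchanged: Km,app = 14.5 μM, Vmax,app = 3.00 μmol/min.
v = Vmax,app·[S]/(Km,app + [S]) = 3.00 × 47.1/(14.5 + 47.1) = 2.30 μmol/min.

2.30 μmol/min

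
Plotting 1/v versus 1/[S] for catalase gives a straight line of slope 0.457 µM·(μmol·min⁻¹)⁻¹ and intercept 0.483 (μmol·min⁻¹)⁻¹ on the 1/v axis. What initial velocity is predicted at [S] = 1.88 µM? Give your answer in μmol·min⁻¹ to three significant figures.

1.38 μmol·min⁻¹

The y-intercept is 1/Vmax, so Vmax = 1/0.483 = 2.07 μmol·min⁻¹.
The slope is Km/Vmax, so Km = 0.457 × 2.07 = 0.946 µM.
Then v = 2.07 × 1.88/(0.946 + 1.88) = 1.38 μmol·min⁻¹.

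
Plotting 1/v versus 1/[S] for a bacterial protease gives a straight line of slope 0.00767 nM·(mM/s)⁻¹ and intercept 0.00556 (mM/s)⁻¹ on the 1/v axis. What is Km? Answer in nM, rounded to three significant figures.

1.38 nM

y-intercept = 1/Vmax ⇒ Vmax = 180 mM/s; slope = Km/Vmax ⇒ Km = slope × Vmax.
Km = 0.00767 × 180 = 1.38 nM.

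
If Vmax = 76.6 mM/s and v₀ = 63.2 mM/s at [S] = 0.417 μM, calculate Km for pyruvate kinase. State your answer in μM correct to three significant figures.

0.0884 μM

From v = Vmax[S]/(Km+[S]), Km = [S](Vmax − v)/v.
Km = 0.417 × (76.6 − 63.2) / 63.2 = 5.588/63.2 = 0.0884 μM.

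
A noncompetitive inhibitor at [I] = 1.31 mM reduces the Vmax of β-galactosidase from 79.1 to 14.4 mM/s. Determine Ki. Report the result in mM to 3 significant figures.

0.292 mM

Noncompetitive: Vmax,app = Vmax/α with α = 1 + [I]/Ki.
α = Vmax/Vmax,app = 79.1/14.4 = 5.493.
Since α = 1 + [I]/Ki, [I]/Ki = 5.493 − 1 = 4.493 and Ki = 1.31/4.493 = 0.292 mM.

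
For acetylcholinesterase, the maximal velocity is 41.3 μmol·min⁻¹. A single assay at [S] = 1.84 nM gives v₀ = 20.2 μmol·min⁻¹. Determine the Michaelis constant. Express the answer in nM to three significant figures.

1.92 nM

v/Vmax = 20.2/41.3 = 0.4891 = [S]/(Km+[S]).
So Km + [S] = [S]/0.4891 = 3.762 nM, giving Km = 3.762 − 1.84 = 1.92 nM.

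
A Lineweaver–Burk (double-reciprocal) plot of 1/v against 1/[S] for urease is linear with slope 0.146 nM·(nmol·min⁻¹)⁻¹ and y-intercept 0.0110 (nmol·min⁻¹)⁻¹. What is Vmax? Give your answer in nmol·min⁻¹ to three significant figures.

The y-intercept of a Lineweaver–Burk plot equals 1/Vmax, so Vmax = 1/0.0110 = 90.9 nmol·min⁻¹.

90.9 nmol·min⁻¹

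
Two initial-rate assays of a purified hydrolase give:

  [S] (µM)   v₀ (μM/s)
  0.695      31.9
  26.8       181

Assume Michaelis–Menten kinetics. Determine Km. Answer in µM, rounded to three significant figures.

3.81 µM

From v = Vmax[S]/(Km+[S]), each point gives Vmax = v(Km+[S])/[S].
Equating: 31.9(Km+0.695)/0.695 = 181(Km+26.8)/26.8.
45.90·Km + 31.9 = 6.754·Km + 181, so (45.90 − 6.754)·Km = 181 − 31.9.
Km = 149.1/39.15 = 3.81 µM; then Vmax = 31.9(3.81+0.695)/0.695 = 207 μM/s.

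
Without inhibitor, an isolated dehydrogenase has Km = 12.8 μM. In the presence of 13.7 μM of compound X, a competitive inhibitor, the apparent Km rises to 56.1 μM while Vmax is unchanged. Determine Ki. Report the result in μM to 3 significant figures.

Competitive: Km,app = α·Km with α = 1 + [I]/Ki.
α = Km,app/Km = 56.1/12.8 = 4.383.
Ki = [I]/(α − 1) = 13.7/3.383 = 4.05 μM.

4.05 μM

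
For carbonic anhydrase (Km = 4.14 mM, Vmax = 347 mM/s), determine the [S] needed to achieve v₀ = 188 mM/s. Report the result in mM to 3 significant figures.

4.90 mM

Rearranging v = Vmax[S]/(Km+[S]) gives [S] = Km·v/(Vmax − v).
[S] = 4.14 × 188 / (347 − 188) = 778.3/159.0 = 4.90 mM.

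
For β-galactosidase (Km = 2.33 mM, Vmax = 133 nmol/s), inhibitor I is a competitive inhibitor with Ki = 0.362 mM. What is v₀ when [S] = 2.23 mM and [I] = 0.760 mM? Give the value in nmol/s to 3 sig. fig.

With α = 1 + [I]/Ki = 1 + 0.760/0.362 = 3.099, the competitive rate law is v = Vmax[S] / (αKm + [S]).
v = 133×2.23 / (3.099×2.33 + 2.23) = 296.6/9.452 = 31.4 nmol/s.

31.4 nmol/s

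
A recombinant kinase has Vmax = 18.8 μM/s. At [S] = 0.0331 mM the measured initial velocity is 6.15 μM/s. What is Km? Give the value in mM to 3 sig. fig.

0.0681 mM

v/Vmax = 6.15/18.8 = 0.3271 = [S]/(Km+[S]).
So Km + [S] = [S]/0.3271 = 0.1012 mM, giving Km = 0.1012 − 0.0331 = 0.0681 mM.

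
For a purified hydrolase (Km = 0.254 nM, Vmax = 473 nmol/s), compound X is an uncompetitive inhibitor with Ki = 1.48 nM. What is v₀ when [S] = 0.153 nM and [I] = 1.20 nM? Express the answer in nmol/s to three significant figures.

136 nmol/s

α = 1 + [I]/Ki = 1 + 1.20/1.48 = 1.811.
For an uncompetitive inhibitor, both parameters are divided by α, giving Vmax/α and Km/α: Km,app = 0.140 nM, Vmax,app = 261 nmol/s.
v = Vmax,app·[S]/(Km,app + [S]) = 261 × 0.153/(0.140 + 0.153) = 136 nmol/s.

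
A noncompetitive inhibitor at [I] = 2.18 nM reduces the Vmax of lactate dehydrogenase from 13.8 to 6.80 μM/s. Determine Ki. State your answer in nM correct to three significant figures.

Noncompetitive: Vmax,app = Vmax/α with α = 1 + [I]/Ki.
α = Vmax/Vmax,app = 13.8/6.80 = 2.029.
Ki = [I]/(α − 1) = 2.18/1.029 = 2.12 nM.

2.12 nM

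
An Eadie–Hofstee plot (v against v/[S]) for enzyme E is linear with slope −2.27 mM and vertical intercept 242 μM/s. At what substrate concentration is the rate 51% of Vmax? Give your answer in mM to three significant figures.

The Eadie–Hofstee slope gives Km = 2.27 mM (slope = −Km).
v/Vmax = [S]/(Km+[S]) = 0.51 ⇒ [S] = Km·0.51/(1−0.51) = 2.27 × 1.041 = 2.36 mM.

2.36 mM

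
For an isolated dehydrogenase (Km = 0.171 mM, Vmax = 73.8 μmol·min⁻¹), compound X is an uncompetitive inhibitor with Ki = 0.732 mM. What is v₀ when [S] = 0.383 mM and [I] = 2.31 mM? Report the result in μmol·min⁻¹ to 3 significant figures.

16.0 μmol·min⁻¹

α = 1 + [I]/Ki = 1 + 2.31/0.732 = 4.156.
For an uncompetitive inhibitor, both parameters are divided by α, giving Vmax/α and Km/α: Km,app = 0.0411 mM, Vmax,app = 17.8 μmol·min⁻¹.
v = Vmax,app·[S]/(Km,app + [S]) = 17.8 × 0.383/(0.0411 + 0.383) = 16.0 μmol·min⁻¹.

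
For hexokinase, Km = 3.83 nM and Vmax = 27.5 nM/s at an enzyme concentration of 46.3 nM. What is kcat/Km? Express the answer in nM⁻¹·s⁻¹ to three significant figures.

0.155 nM⁻¹·s⁻¹

kcat = Vmax/[E]total = 27.5/46.3 = 0.594 s⁻¹.
kcat/Km = 0.594/3.83 = 0.155 nM⁻¹·s⁻¹.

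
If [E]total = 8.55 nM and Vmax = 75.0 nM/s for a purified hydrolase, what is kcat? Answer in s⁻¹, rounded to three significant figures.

8.77 s⁻¹

kcat = Vmax/[E]total = 75.0 nM/s / 8.55 nM = 8.77 s⁻¹.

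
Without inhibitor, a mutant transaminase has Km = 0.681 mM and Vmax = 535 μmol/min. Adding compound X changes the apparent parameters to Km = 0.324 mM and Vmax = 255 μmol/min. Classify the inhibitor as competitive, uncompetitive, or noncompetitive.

Both Km and Vmax decrease by the same factor (~2.10-fold) — characteristic of uncompetitive inhibition.

uncompetitive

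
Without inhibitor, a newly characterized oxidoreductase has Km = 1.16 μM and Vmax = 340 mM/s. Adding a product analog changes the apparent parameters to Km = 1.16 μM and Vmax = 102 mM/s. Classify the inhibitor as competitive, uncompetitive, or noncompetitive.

Vmax decreases (340 → 102 mM/s) while Km is unchanged — pure noncompetitive inhibition.

noncompetitive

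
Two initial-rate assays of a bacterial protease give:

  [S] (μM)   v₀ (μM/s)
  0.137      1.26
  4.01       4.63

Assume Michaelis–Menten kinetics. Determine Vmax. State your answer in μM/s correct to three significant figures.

5.11 μM/s

From v = Vmax[S]/(Km+[S]), each point gives Vmax = v(Km+[S])/[S].
Equating: 1.26(Km+0.137)/0.137 = 4.63(Km+4.01)/4.01.
9.197·Km + 1.26 = 1.155·Km + 4.63, so (9.197 − 1.155)·Km = 4.63 − 1.26.
Km = 3.370/8.042 = 0.419 μM; then Vmax = 1.26(0.419+0.137)/0.137 = 5.11 μM/s.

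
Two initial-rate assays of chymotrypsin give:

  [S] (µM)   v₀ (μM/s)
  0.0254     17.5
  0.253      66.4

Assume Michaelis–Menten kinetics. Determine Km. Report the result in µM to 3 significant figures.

In reciprocal form, 1/v = (Km/Vmax)·(1/[S]) + 1/Vmax. The two points give (1/[S], 1/v) = (39.37, 0.05714) and (3.953, 0.01506).
Slope = (0.05714 − 0.01506)/(39.37 − 3.953) = 0.001188; intercept = 0.05714 − 0.001188×39.37 = 0.01036.
Vmax = 1/intercept = 96.5 μM/s; Km = slope × Vmax = 0.001188 × 96.5 = 0.115 µM.

0.115 µM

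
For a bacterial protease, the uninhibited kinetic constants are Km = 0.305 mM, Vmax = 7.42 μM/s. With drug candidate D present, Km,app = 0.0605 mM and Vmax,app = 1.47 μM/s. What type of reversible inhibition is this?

Both Km and Vmax decrease by the same factor (~5.04-fold) — characteristic of uncompetitive inhibition.

uncompetitive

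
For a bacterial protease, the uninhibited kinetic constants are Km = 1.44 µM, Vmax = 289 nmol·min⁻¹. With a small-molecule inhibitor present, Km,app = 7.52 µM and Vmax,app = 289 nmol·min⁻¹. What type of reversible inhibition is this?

competitive

Km increases (1.44 → 7.52 µM) while Vmax is unchanged — the hallmark of competitive inhibition.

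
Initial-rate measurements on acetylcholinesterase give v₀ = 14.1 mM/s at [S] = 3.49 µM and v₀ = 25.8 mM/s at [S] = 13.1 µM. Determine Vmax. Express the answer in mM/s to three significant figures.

From v = Vmax[S]/(Km+[S]), each point gives Vmax = v(Km+[S])/[S].
Equating: 14.1(Km+3.49)/3.49 = 25.8(Km+13.1)/13.1.
4.040·Km + 14.1 = 1.969·Km + 25.8, so (4.040 − 1.969)·Km = 25.8 − 14.1.
Km = 11.70/2.071 = 5.65 µM; then Vmax = 14.1(5.65+3.49)/3.49 = 36.9 mM/s.

36.9 mM/s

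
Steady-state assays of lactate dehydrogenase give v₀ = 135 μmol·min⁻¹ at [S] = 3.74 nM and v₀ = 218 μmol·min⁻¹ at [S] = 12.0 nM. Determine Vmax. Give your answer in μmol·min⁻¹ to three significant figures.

302 μmol·min⁻¹

From v = Vmax[S]/(Km+[S]), each point gives Vmax = v(Km+[S])/[S].
Equating: 135(Km+3.74)/3.74 = 218(Km+12.0)/12.0.
36.10·Km + 135 = 18.17·Km + 218, so (36.10 − 18.17)·Km = 218 − 135.
Km = 83.00/17.93 = 4.63 nM; then Vmax = 135(4.63+3.74)/3.74 = 302 μmol·min⁻¹.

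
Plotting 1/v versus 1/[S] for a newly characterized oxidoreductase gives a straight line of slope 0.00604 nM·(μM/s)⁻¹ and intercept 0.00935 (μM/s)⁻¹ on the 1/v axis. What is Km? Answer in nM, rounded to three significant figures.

y-intercept = 1/Vmax ⇒ Vmax = 107 μM/s; slope = Km/Vmax ⇒ Km = slope × Vmax.
Km = 0.00604 × 107 = 0.646 nM.

0.646 nM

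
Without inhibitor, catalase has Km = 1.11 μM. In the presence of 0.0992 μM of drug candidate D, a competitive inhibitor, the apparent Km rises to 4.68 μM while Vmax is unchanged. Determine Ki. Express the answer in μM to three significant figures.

0.0308 μM

Competitive: Km,app = α·Km with α = 1 + [I]/Ki.
α = Km,app/Km = 4.68/1.11 = 4.216.
Ki = [I]/(α − 1) = 0.0992/3.216 = 0.0308 μM.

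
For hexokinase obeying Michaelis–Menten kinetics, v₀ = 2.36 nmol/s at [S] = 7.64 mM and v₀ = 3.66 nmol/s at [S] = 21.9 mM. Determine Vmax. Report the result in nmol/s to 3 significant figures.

From v = Vmax[S]/(Km+[S]), each point gives Vmax = v(Km+[S])/[S].
Equating: 2.36(Km+7.64)/7.64 = 3.66(Km+21.9)/21.9.
0.3089·Km + 2.36 = 0.1671·Km + 3.66, so (0.3089 − 0.1671)·Km = 3.66 − 2.36.
Km = 1.300/0.1418 = 9.17 mM; then Vmax = 2.36(9.17+7.64)/7.64 = 5.19 nmol/s.

5.19 nmol/s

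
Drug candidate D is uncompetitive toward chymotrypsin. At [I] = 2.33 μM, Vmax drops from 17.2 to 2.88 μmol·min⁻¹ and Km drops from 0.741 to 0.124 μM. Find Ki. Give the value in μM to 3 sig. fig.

0.469 μM

Uncompetitive: Vmax,app = Vmax/α (and Km,app = Km/α) with α = 1 + [I]/Ki.
α = Vmax/Vmax,app = 17.2/2.88 = 5.972.
Ki = [I]/(α − 1) = 2.33/4.972 = 0.469 μM.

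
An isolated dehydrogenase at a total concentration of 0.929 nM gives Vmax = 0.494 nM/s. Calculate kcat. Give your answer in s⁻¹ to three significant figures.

kcat = Vmax/[E]total = 0.494 nM/s / 0.929 nM = 0.532 s⁻¹.

0.532 s⁻¹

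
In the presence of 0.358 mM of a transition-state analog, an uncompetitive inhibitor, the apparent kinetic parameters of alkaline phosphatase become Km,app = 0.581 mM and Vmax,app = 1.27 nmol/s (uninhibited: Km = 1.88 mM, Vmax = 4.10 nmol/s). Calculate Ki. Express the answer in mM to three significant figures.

Uncompetitive: Vmax,app = Vmax/α (and Km,app = Km/α) with α = 1 + [I]/Ki.
α = Vmax/Vmax,app = 4.10/1.27 = 3.228.
Ki = [I]/(α − 1) = 0.358/2.228 = 0.161 mM.

0.161 mM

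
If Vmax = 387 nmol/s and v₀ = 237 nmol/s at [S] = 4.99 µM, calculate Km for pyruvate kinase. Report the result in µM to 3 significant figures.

From v = Vmax[S]/(Km+[S]), Km = [S](Vmax − v)/v.
Km = 4.99 × (387 − 237) / 237 = 748.5/237 = 3.16 µM.

3.16 µM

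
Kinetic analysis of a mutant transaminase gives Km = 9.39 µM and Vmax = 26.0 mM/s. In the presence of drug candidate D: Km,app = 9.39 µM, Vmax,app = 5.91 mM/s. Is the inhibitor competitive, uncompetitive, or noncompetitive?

Vmax decreases (26.0 → 5.91 mM/s) while Km is unchanged — pure noncompetitive inhibition.

noncompetitive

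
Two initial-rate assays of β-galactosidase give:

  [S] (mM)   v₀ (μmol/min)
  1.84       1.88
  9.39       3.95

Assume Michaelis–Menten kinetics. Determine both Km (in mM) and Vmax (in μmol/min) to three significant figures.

From v = Vmax[S]/(Km+[S]), each point gives Vmax = v(Km+[S])/[S].
Equating: 1.88(Km+1.84)/1.84 = 3.95(Km+9.39)/9.39.
1.022·Km + 1.88 = 0.4207·Km + 3.95, so (1.022 − 0.4207)·Km = 3.95 − 1.88.
Km = 2.070/0.6011 = 3.44 mM; then Vmax = 1.88(3.44+1.84)/1.84 = 5.40 μmol/min.

Km = 3.44 mM; Vmax = 5.40 μmol/min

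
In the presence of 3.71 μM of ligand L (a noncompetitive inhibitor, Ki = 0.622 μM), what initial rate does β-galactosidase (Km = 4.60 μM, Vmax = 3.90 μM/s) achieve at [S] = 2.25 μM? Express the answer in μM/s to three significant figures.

0.184 μM/s

With α = 1 + [I]/Ki = 1 + 3.71/0.622 = 6.965, the noncompetitive rate law is v = (Vmax/α)·[S] / (Km + [S]).
v = (3.90/6.965)×2.25 / (4.60 + 2.25) = 1.260/6.850 = 0.184 μM/s.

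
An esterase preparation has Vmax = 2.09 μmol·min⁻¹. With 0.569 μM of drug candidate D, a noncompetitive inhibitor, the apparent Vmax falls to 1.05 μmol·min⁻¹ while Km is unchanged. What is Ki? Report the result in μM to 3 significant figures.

Noncompetitive: Vmax,app = Vmax/α with α = 1 + [I]/Ki.
α = Vmax/Vmax,app = 2.09/1.05 = 1.990.
Since α = 1 + [I]/Ki, [I]/Ki = 1.990 − 1 = 0.9905 and Ki = 0.569/0.9905 = 0.574 μM.

0.574 μM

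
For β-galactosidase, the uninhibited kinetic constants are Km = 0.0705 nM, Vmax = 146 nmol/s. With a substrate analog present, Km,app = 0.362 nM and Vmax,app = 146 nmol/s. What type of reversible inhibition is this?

competitive

Km increases (0.0705 → 0.362 nM) while Vmax is unchanged — the hallmark of competitive inhibition.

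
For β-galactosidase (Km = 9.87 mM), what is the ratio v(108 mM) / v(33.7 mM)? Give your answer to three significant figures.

1.18

Since Vmax cancels, v₂/v₁ = [S]₂(Km+[S]₁) / [S]₁(Km+[S]₂).
= 108×(9.87+33.7) / (33.7×(9.87+108)) = 4706/3972 = 1.18.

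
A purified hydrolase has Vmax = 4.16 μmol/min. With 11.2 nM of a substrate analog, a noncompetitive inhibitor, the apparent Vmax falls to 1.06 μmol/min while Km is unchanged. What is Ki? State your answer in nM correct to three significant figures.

3.83 nM

Noncompetitive: Vmax,app = Vmax/α with α = 1 + [I]/Ki.
α = Vmax/Vmax,app = 4.16/1.06 = 3.925.
Since α = 1 + [I]/Ki, [I]/Ki = 3.925 − 1 = 2.925 and Ki = 11.2/2.925 = 3.83 nM.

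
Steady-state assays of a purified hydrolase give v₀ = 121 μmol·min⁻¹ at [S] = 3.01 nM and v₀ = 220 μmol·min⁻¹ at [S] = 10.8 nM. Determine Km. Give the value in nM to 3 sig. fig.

4.99 nM

From v = Vmax[S]/(Km+[S]), each point gives Vmax = v(Km+[S])/[S].
Equating: 121(Km+3.01)/3.01 = 220(Km+10.8)/10.8.
40.20·Km + 121 = 20.37·Km + 220, so (40.20 − 20.37)·Km = 220 − 121.
Km = 99.00/19.83 = 4.99 nM; then Vmax = 121(4.99+3.01)/3.01 = 322 μmol·min⁻¹.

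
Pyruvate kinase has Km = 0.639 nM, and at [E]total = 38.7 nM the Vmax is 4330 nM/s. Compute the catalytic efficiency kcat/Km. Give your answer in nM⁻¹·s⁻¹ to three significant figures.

kcat = Vmax/[E]total = 4330/38.7 = 112 s⁻¹.
kcat/Km = 112/0.639 = 175 nM⁻¹·s⁻¹.

175 nM⁻¹·s⁻¹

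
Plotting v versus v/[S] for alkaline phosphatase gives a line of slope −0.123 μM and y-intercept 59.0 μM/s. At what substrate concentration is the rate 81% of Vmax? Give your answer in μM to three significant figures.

0.524 μM

The Eadie–Hofstee slope gives Km = 0.123 μM (slope = −Km).
v/Vmax = [S]/(Km+[S]) = 0.81 ⇒ [S] = Km·0.81/(1−0.81) = 0.123 × 4.263 = 0.524 μM.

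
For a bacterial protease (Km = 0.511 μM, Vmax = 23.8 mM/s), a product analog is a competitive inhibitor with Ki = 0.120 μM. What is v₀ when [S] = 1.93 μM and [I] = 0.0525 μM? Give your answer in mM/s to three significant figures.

α = 1 + [I]/Ki = 1 + 0.0525/0.120 = 1.438.
For a competitive inhibitor, Vmax is unchanged and the apparent Km becomes α·Km: Km,app = 0.735 μM, Vmax,app = 23.8 mM/s.
v = Vmax,app·[S]/(Km,app + [S]) = 23.8 × 1.93/(0.735 + 1.93) = 17.2 mM/s.

17.2 mM/s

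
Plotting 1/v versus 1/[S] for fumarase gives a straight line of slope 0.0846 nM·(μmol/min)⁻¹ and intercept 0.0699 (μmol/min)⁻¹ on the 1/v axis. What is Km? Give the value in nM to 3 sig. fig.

y-intercept = 1/Vmax ⇒ Vmax = 14.3 μmol/min; slope = Km/Vmax ⇒ Km = slope × Vmax.
Km = 0.0846 × 14.3 = 1.21 nM.

1.21 nM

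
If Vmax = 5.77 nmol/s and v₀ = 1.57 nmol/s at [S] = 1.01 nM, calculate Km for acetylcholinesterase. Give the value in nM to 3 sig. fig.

2.70 nM

From v = Vmax[S]/(Km+[S]), Km = [S](Vmax − v)/v.
Km = 1.01 × (5.77 − 1.57) / 1.57 = 4.242/1.57 = 2.70 nM.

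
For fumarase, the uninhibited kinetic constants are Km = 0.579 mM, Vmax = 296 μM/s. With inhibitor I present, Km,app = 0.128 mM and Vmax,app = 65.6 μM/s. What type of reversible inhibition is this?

Both Km and Vmax decrease by the same factor (~4.51-fold) — characteristic of uncompetitive inhibition.

uncompetitive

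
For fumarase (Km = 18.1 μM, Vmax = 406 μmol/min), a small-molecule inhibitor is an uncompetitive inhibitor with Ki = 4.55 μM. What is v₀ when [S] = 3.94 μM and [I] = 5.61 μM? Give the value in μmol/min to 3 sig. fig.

With α = 1 + [I]/Ki = 1 + 5.61/4.55 = 2.233, the uncompetitive rate law is v = (Vmax/α)·[S] / (Km/α + [S]).
v = (406/2.233)×3.94 / (18.1/2.233 + 3.94) = 716.4/12.05 = 59.5 μmol/min.

59.5 μmol/min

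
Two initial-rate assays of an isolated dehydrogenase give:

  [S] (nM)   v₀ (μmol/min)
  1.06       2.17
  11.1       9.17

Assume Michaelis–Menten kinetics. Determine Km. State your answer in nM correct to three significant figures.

5.73 nM

From v = Vmax[S]/(Km+[S]), each point gives Vmax = v(Km+[S])/[S].
Equating: 2.17(Km+1.06)/1.06 = 9.17(Km+11.1)/11.1.
2.047·Km + 2.17 = 0.8261·Km + 9.17, so (2.047 − 0.8261)·Km = 9.17 − 2.17.
Km = 7.000/1.221 = 5.73 nM; then Vmax = 2.17(5.73+1.06)/1.06 = 13.9 μmol/min.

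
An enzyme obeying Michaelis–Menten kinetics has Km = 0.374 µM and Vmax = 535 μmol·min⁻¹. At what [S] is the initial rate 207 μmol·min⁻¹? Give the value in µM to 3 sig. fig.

Rearranging v = Vmax[S]/(Km+[S]) gives [S] = Km·v/(Vmax − v).
[S] = 0.374 × 207 / (535 − 207) = 77.42/328.0 = 0.236 µM.

0.236 µM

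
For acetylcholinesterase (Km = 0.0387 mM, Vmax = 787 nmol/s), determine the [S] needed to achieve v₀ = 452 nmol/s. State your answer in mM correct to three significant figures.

0.0522 mM

Rearranging v = Vmax[S]/(Km+[S]) gives [S] = Km·v/(Vmax − v).
[S] = 0.0387 × 452 / (787 − 452) = 17.49/335.0 = 0.0522 mM.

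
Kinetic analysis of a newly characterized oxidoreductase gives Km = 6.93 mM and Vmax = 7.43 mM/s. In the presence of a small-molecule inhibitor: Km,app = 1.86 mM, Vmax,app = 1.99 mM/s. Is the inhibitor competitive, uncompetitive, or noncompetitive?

Both Km and Vmax decrease by the same factor (~3.73-fold) — characteristic of uncompetitive inhibition.

uncompetitive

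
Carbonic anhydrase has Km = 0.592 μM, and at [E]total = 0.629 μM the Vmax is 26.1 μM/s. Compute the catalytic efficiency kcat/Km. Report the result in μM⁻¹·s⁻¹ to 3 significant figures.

70.1 μM⁻¹·s⁻¹

kcat = Vmax/[E]total = 26.1/0.629 = 41.5 s⁻¹.
kcat/Km = 41.5/0.592 = 70.1 μM⁻¹·s⁻¹.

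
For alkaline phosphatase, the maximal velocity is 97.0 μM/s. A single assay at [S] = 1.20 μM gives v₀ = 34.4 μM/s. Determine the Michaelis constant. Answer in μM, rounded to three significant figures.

2.18 μM

From v = Vmax[S]/(Km+[S]), Km = [S](Vmax − v)/v.
Km = 1.20 × (97.0 − 34.4) / 34.4 = 75.12/34.4 = 2.18 μM.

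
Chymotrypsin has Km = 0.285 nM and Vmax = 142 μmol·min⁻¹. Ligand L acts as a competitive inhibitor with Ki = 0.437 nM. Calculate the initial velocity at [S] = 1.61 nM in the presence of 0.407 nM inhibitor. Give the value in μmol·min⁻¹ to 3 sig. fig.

With α = 1 + [I]/Ki = 1 + 0.407/0.437 = 1.931, the competitive rate law is v = Vmax[S] / (αKm + [S]).
v = 142×1.61 / (1.931×0.285 + 1.61) = 228.6/2.160 = 106 μmol·min⁻¹.

106 μmol·min⁻¹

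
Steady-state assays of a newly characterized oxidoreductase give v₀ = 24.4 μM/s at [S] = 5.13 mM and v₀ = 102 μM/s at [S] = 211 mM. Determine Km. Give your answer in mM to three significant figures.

18.2 mM

From v = Vmax[S]/(Km+[S]), each point gives Vmax = v(Km+[S])/[S].
Equating: 24.4(Km+5.13)/5.13 = 102(Km+211)/211.
4.756·Km + 24.4 = 0.4834·Km + 102, so (4.756 − 0.4834)·Km = 102 − 24.4.
Km = 77.60/4.273 = 18.2 mM; then Vmax = 24.4(18.2+5.13)/5.13 = 111 μM/s.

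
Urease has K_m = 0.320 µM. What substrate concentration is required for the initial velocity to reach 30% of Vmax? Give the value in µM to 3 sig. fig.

v/Vmax = [S]/(Km+[S]) = 0.3, so [S] = Km·0.3/(1 − 0.3) = 0.320 × 0.4286.
[S] = 0.137 µM.

0.137 µM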